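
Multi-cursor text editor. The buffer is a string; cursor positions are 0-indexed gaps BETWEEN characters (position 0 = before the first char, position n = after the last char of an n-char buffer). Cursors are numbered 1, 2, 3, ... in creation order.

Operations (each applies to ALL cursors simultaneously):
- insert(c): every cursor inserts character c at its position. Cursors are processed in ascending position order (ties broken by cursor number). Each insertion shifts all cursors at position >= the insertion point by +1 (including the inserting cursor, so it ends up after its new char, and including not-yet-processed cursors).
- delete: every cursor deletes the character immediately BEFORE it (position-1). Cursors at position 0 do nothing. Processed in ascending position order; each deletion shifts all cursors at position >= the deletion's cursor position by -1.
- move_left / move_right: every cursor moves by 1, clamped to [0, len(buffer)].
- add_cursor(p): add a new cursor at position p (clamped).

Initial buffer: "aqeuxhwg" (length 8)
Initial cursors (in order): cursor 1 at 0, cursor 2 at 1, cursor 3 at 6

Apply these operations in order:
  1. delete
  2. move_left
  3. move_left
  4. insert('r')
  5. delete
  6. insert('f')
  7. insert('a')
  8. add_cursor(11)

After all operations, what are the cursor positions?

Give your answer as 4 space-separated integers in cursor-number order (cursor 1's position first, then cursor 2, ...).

After op 1 (delete): buffer="qeuxwg" (len 6), cursors c1@0 c2@0 c3@4, authorship ......
After op 2 (move_left): buffer="qeuxwg" (len 6), cursors c1@0 c2@0 c3@3, authorship ......
After op 3 (move_left): buffer="qeuxwg" (len 6), cursors c1@0 c2@0 c3@2, authorship ......
After op 4 (insert('r')): buffer="rrqeruxwg" (len 9), cursors c1@2 c2@2 c3@5, authorship 12..3....
After op 5 (delete): buffer="qeuxwg" (len 6), cursors c1@0 c2@0 c3@2, authorship ......
After op 6 (insert('f')): buffer="ffqefuxwg" (len 9), cursors c1@2 c2@2 c3@5, authorship 12..3....
After op 7 (insert('a')): buffer="ffaaqefauxwg" (len 12), cursors c1@4 c2@4 c3@8, authorship 1212..33....
After op 8 (add_cursor(11)): buffer="ffaaqefauxwg" (len 12), cursors c1@4 c2@4 c3@8 c4@11, authorship 1212..33....

Answer: 4 4 8 11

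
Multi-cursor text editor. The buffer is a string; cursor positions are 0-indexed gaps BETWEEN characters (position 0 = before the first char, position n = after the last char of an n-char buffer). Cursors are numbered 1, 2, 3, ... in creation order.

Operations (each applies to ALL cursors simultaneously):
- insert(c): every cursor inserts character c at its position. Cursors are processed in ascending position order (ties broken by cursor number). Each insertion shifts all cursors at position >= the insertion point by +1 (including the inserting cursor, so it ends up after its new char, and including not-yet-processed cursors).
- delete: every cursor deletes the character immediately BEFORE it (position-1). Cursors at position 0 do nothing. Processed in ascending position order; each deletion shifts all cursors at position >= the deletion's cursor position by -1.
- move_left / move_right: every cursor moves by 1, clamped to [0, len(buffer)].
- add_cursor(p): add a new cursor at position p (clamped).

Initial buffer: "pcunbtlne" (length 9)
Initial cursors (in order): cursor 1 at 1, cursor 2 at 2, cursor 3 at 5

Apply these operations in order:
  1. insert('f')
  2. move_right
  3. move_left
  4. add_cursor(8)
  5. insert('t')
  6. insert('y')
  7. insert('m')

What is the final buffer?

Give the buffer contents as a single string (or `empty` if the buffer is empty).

Answer: pftymcftymunbfttyymmtlne

Derivation:
After op 1 (insert('f')): buffer="pfcfunbftlne" (len 12), cursors c1@2 c2@4 c3@8, authorship .1.2...3....
After op 2 (move_right): buffer="pfcfunbftlne" (len 12), cursors c1@3 c2@5 c3@9, authorship .1.2...3....
After op 3 (move_left): buffer="pfcfunbftlne" (len 12), cursors c1@2 c2@4 c3@8, authorship .1.2...3....
After op 4 (add_cursor(8)): buffer="pfcfunbftlne" (len 12), cursors c1@2 c2@4 c3@8 c4@8, authorship .1.2...3....
After op 5 (insert('t')): buffer="pftcftunbftttlne" (len 16), cursors c1@3 c2@6 c3@12 c4@12, authorship .11.22...334....
After op 6 (insert('y')): buffer="pftycftyunbfttyytlne" (len 20), cursors c1@4 c2@8 c3@16 c4@16, authorship .111.222...33434....
After op 7 (insert('m')): buffer="pftymcftymunbfttyymmtlne" (len 24), cursors c1@5 c2@10 c3@20 c4@20, authorship .1111.2222...3343434....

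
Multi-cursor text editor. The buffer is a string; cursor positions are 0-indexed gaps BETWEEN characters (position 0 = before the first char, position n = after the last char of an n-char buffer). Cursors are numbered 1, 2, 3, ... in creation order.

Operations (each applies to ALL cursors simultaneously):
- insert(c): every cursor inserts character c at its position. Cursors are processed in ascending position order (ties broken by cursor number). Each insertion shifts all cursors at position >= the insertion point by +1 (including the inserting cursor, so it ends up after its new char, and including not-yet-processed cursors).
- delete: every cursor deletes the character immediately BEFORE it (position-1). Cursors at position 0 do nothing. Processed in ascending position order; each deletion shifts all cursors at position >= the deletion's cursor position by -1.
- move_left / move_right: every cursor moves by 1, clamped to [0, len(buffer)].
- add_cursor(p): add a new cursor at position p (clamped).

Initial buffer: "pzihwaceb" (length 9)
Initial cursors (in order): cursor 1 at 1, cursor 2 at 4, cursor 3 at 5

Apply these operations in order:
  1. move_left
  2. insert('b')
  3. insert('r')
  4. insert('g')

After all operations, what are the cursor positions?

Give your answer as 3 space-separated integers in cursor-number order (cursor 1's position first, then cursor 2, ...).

After op 1 (move_left): buffer="pzihwaceb" (len 9), cursors c1@0 c2@3 c3@4, authorship .........
After op 2 (insert('b')): buffer="bpzibhbwaceb" (len 12), cursors c1@1 c2@5 c3@7, authorship 1...2.3.....
After op 3 (insert('r')): buffer="brpzibrhbrwaceb" (len 15), cursors c1@2 c2@7 c3@10, authorship 11...22.33.....
After op 4 (insert('g')): buffer="brgpzibrghbrgwaceb" (len 18), cursors c1@3 c2@9 c3@13, authorship 111...222.333.....

Answer: 3 9 13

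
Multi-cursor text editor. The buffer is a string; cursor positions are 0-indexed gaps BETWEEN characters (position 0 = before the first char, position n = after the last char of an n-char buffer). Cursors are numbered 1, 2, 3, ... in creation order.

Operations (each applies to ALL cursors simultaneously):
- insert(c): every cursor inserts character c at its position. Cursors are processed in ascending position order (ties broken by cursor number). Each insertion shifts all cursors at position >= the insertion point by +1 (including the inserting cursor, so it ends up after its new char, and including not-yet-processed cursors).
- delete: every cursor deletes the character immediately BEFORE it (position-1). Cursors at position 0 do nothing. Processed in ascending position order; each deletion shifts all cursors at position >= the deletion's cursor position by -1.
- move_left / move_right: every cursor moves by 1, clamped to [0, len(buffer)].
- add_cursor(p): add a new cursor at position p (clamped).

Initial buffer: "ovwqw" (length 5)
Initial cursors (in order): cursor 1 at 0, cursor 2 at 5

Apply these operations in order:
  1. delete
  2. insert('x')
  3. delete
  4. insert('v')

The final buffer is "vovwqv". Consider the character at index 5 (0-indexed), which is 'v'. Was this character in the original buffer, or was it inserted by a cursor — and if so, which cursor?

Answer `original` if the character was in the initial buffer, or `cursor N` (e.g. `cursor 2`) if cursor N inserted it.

Answer: cursor 2

Derivation:
After op 1 (delete): buffer="ovwq" (len 4), cursors c1@0 c2@4, authorship ....
After op 2 (insert('x')): buffer="xovwqx" (len 6), cursors c1@1 c2@6, authorship 1....2
After op 3 (delete): buffer="ovwq" (len 4), cursors c1@0 c2@4, authorship ....
After op 4 (insert('v')): buffer="vovwqv" (len 6), cursors c1@1 c2@6, authorship 1....2
Authorship (.=original, N=cursor N): 1 . . . . 2
Index 5: author = 2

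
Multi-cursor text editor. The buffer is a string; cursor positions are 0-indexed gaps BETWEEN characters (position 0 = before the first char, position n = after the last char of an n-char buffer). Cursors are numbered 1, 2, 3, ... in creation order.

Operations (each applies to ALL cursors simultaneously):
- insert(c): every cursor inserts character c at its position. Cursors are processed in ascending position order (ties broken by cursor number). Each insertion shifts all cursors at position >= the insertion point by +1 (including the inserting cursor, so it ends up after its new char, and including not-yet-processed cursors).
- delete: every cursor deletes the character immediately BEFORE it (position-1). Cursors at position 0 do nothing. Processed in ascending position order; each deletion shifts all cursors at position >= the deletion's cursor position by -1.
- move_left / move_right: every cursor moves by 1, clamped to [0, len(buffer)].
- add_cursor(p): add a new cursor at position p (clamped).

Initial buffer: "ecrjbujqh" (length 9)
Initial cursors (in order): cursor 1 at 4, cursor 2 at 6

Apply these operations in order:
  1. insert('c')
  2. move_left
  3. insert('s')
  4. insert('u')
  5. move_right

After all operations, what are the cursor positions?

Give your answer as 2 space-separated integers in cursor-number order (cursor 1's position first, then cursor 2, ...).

Answer: 7 12

Derivation:
After op 1 (insert('c')): buffer="ecrjcbucjqh" (len 11), cursors c1@5 c2@8, authorship ....1..2...
After op 2 (move_left): buffer="ecrjcbucjqh" (len 11), cursors c1@4 c2@7, authorship ....1..2...
After op 3 (insert('s')): buffer="ecrjscbuscjqh" (len 13), cursors c1@5 c2@9, authorship ....11..22...
After op 4 (insert('u')): buffer="ecrjsucbusucjqh" (len 15), cursors c1@6 c2@11, authorship ....111..222...
After op 5 (move_right): buffer="ecrjsucbusucjqh" (len 15), cursors c1@7 c2@12, authorship ....111..222...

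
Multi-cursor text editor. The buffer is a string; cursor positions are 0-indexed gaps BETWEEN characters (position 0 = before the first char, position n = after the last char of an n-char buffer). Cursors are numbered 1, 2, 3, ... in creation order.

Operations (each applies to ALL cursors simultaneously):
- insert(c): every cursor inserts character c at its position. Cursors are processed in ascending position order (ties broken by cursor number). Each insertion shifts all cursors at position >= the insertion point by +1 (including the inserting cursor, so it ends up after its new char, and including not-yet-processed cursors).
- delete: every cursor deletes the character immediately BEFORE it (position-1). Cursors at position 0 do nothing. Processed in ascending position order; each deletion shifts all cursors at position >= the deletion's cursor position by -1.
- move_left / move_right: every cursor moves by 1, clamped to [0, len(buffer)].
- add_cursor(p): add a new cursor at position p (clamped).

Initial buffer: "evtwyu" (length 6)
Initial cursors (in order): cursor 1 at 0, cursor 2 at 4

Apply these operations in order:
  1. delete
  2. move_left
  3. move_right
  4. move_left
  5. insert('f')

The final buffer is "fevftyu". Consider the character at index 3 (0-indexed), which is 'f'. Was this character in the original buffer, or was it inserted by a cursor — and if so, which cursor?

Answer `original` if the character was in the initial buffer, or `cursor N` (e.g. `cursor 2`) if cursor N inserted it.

After op 1 (delete): buffer="evtyu" (len 5), cursors c1@0 c2@3, authorship .....
After op 2 (move_left): buffer="evtyu" (len 5), cursors c1@0 c2@2, authorship .....
After op 3 (move_right): buffer="evtyu" (len 5), cursors c1@1 c2@3, authorship .....
After op 4 (move_left): buffer="evtyu" (len 5), cursors c1@0 c2@2, authorship .....
After op 5 (insert('f')): buffer="fevftyu" (len 7), cursors c1@1 c2@4, authorship 1..2...
Authorship (.=original, N=cursor N): 1 . . 2 . . .
Index 3: author = 2

Answer: cursor 2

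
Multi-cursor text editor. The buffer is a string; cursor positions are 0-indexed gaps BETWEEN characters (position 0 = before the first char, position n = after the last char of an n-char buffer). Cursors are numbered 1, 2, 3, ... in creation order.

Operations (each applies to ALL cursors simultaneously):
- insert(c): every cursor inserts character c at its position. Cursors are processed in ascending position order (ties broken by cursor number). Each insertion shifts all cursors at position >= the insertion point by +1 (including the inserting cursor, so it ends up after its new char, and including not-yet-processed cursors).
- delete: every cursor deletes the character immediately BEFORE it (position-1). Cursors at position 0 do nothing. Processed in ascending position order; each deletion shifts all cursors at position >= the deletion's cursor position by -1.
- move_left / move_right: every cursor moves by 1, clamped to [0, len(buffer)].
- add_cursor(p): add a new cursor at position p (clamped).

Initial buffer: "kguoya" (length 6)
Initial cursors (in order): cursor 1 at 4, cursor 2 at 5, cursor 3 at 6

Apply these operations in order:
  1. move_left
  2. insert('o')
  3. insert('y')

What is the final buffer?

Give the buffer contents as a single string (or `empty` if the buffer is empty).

After op 1 (move_left): buffer="kguoya" (len 6), cursors c1@3 c2@4 c3@5, authorship ......
After op 2 (insert('o')): buffer="kguoooyoa" (len 9), cursors c1@4 c2@6 c3@8, authorship ...1.2.3.
After op 3 (insert('y')): buffer="kguoyooyyoya" (len 12), cursors c1@5 c2@8 c3@11, authorship ...11.22.33.

Answer: kguoyooyyoya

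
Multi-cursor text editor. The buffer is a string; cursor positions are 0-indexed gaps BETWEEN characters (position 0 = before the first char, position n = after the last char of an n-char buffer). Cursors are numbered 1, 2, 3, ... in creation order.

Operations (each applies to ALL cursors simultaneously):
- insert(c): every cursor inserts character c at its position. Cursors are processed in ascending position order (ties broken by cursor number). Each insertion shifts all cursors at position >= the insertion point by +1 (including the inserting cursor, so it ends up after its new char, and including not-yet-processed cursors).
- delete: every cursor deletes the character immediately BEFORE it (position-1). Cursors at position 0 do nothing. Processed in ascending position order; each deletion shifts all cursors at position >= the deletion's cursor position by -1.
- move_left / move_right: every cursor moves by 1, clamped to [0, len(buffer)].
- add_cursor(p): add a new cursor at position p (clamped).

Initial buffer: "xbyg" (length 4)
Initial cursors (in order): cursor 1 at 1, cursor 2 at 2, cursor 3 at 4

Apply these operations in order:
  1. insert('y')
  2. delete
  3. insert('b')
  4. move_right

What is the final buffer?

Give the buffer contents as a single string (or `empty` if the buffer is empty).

Answer: xbbbygb

Derivation:
After op 1 (insert('y')): buffer="xybyygy" (len 7), cursors c1@2 c2@4 c3@7, authorship .1.2..3
After op 2 (delete): buffer="xbyg" (len 4), cursors c1@1 c2@2 c3@4, authorship ....
After op 3 (insert('b')): buffer="xbbbygb" (len 7), cursors c1@2 c2@4 c3@7, authorship .1.2..3
After op 4 (move_right): buffer="xbbbygb" (len 7), cursors c1@3 c2@5 c3@7, authorship .1.2..3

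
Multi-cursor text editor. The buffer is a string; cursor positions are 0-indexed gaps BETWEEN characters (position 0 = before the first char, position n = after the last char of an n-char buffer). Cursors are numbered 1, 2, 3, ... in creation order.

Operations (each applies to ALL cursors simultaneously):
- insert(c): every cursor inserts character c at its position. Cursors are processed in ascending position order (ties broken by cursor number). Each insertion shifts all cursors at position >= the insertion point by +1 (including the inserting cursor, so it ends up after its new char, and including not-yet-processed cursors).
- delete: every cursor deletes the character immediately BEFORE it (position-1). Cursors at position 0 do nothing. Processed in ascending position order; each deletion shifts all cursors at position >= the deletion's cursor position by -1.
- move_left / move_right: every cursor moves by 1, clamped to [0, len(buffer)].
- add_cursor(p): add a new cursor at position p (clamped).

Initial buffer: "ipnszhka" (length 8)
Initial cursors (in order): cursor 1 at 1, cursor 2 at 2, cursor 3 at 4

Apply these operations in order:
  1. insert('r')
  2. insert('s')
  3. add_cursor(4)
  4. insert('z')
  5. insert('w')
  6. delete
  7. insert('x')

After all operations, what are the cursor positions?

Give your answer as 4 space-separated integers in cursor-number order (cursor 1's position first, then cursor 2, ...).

Answer: 5 12 18 8

Derivation:
After op 1 (insert('r')): buffer="irprnsrzhka" (len 11), cursors c1@2 c2@4 c3@7, authorship .1.2..3....
After op 2 (insert('s')): buffer="irsprsnsrszhka" (len 14), cursors c1@3 c2@6 c3@10, authorship .11.22..33....
After op 3 (add_cursor(4)): buffer="irsprsnsrszhka" (len 14), cursors c1@3 c4@4 c2@6 c3@10, authorship .11.22..33....
After op 4 (insert('z')): buffer="irszpzrsznsrszzhka" (len 18), cursors c1@4 c4@6 c2@9 c3@14, authorship .111.4222..333....
After op 5 (insert('w')): buffer="irszwpzwrszwnsrszwzhka" (len 22), cursors c1@5 c4@8 c2@12 c3@18, authorship .1111.442222..3333....
After op 6 (delete): buffer="irszpzrsznsrszzhka" (len 18), cursors c1@4 c4@6 c2@9 c3@14, authorship .111.4222..333....
After op 7 (insert('x')): buffer="irszxpzxrszxnsrszxzhka" (len 22), cursors c1@5 c4@8 c2@12 c3@18, authorship .1111.442222..3333....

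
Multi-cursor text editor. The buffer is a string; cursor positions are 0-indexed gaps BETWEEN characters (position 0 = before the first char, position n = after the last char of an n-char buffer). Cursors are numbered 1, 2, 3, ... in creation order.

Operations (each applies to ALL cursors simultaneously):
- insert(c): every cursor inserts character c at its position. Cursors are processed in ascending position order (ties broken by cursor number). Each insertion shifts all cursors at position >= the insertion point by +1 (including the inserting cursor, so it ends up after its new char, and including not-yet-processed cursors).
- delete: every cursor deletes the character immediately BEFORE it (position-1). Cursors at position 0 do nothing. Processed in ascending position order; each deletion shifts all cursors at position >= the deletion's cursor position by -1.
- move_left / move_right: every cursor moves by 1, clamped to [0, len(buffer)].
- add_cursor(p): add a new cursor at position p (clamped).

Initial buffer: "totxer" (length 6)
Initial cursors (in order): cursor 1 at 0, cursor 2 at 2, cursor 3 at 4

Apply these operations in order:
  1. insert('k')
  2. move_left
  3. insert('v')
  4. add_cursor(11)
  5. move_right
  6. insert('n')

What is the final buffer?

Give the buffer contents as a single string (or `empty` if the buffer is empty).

Answer: vkntovkntxvknern

Derivation:
After op 1 (insert('k')): buffer="ktoktxker" (len 9), cursors c1@1 c2@4 c3@7, authorship 1..2..3..
After op 2 (move_left): buffer="ktoktxker" (len 9), cursors c1@0 c2@3 c3@6, authorship 1..2..3..
After op 3 (insert('v')): buffer="vktovktxvker" (len 12), cursors c1@1 c2@5 c3@9, authorship 11..22..33..
After op 4 (add_cursor(11)): buffer="vktovktxvker" (len 12), cursors c1@1 c2@5 c3@9 c4@11, authorship 11..22..33..
After op 5 (move_right): buffer="vktovktxvker" (len 12), cursors c1@2 c2@6 c3@10 c4@12, authorship 11..22..33..
After op 6 (insert('n')): buffer="vkntovkntxvknern" (len 16), cursors c1@3 c2@8 c3@13 c4@16, authorship 111..222..333..4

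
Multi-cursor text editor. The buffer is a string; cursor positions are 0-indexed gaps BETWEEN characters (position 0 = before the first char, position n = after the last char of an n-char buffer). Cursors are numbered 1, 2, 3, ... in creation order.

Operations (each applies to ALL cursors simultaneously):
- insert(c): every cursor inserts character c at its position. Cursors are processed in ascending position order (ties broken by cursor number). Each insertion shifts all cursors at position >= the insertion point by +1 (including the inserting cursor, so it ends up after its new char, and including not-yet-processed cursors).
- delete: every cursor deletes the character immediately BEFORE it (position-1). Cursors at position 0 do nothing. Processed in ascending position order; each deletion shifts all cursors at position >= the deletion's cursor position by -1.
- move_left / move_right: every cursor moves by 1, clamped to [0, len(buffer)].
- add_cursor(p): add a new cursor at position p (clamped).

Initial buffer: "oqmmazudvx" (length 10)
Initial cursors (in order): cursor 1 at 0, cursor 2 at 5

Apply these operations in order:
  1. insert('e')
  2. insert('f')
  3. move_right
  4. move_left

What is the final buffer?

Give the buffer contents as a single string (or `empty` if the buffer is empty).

After op 1 (insert('e')): buffer="eoqmmaezudvx" (len 12), cursors c1@1 c2@7, authorship 1.....2.....
After op 2 (insert('f')): buffer="efoqmmaefzudvx" (len 14), cursors c1@2 c2@9, authorship 11.....22.....
After op 3 (move_right): buffer="efoqmmaefzudvx" (len 14), cursors c1@3 c2@10, authorship 11.....22.....
After op 4 (move_left): buffer="efoqmmaefzudvx" (len 14), cursors c1@2 c2@9, authorship 11.....22.....

Answer: efoqmmaefzudvx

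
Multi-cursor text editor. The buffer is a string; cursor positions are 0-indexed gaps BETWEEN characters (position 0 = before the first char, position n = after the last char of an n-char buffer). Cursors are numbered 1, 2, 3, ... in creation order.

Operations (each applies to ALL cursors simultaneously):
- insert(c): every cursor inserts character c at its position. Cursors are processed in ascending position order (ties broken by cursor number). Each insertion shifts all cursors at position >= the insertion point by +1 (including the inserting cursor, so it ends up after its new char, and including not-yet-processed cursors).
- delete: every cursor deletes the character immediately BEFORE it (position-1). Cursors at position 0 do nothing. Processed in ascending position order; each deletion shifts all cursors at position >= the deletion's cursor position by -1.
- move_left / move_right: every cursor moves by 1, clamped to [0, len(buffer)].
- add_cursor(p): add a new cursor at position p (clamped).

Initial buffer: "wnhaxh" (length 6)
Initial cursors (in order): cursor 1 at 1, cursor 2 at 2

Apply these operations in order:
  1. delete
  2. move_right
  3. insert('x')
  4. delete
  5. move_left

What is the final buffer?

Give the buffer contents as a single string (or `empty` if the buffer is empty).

After op 1 (delete): buffer="haxh" (len 4), cursors c1@0 c2@0, authorship ....
After op 2 (move_right): buffer="haxh" (len 4), cursors c1@1 c2@1, authorship ....
After op 3 (insert('x')): buffer="hxxaxh" (len 6), cursors c1@3 c2@3, authorship .12...
After op 4 (delete): buffer="haxh" (len 4), cursors c1@1 c2@1, authorship ....
After op 5 (move_left): buffer="haxh" (len 4), cursors c1@0 c2@0, authorship ....

Answer: haxh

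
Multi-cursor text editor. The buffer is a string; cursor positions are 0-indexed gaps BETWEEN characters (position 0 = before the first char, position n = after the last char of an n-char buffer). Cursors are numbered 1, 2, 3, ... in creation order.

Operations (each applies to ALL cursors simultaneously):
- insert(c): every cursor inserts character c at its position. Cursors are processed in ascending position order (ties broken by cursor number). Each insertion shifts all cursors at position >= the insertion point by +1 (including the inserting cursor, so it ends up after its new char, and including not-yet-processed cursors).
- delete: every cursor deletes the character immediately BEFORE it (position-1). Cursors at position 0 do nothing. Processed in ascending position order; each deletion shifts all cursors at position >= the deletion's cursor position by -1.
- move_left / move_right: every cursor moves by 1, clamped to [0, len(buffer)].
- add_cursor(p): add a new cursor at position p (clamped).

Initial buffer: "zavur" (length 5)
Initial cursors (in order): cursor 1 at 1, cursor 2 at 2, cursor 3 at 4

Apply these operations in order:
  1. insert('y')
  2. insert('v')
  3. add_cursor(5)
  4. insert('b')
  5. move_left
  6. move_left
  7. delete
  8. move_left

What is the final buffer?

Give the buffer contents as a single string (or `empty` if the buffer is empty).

Answer: zvbyvbvuvbr

Derivation:
After op 1 (insert('y')): buffer="zyayvuyr" (len 8), cursors c1@2 c2@4 c3@7, authorship .1.2..3.
After op 2 (insert('v')): buffer="zyvayvvuyvr" (len 11), cursors c1@3 c2@6 c3@10, authorship .11.22..33.
After op 3 (add_cursor(5)): buffer="zyvayvvuyvr" (len 11), cursors c1@3 c4@5 c2@6 c3@10, authorship .11.22..33.
After op 4 (insert('b')): buffer="zyvbaybvbvuyvbr" (len 15), cursors c1@4 c4@7 c2@9 c3@14, authorship .111.2422..333.
After op 5 (move_left): buffer="zyvbaybvbvuyvbr" (len 15), cursors c1@3 c4@6 c2@8 c3@13, authorship .111.2422..333.
After op 6 (move_left): buffer="zyvbaybvbvuyvbr" (len 15), cursors c1@2 c4@5 c2@7 c3@12, authorship .111.2422..333.
After op 7 (delete): buffer="zvbyvbvuvbr" (len 11), cursors c1@1 c4@3 c2@4 c3@8, authorship .11222..33.
After op 8 (move_left): buffer="zvbyvbvuvbr" (len 11), cursors c1@0 c4@2 c2@3 c3@7, authorship .11222..33.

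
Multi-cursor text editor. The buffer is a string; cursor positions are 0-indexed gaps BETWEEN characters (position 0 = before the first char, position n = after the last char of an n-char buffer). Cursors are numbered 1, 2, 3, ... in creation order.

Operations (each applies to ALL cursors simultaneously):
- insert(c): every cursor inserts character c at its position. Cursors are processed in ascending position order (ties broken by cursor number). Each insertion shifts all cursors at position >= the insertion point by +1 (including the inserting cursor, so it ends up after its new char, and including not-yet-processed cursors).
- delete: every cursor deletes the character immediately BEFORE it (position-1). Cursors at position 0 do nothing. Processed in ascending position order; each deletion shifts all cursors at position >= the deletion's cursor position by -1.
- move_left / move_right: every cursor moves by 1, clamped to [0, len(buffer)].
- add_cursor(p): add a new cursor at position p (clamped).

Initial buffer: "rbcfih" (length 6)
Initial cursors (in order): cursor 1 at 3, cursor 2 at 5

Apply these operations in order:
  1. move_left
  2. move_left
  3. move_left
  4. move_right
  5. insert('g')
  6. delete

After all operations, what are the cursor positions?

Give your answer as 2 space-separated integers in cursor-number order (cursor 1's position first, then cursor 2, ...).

After op 1 (move_left): buffer="rbcfih" (len 6), cursors c1@2 c2@4, authorship ......
After op 2 (move_left): buffer="rbcfih" (len 6), cursors c1@1 c2@3, authorship ......
After op 3 (move_left): buffer="rbcfih" (len 6), cursors c1@0 c2@2, authorship ......
After op 4 (move_right): buffer="rbcfih" (len 6), cursors c1@1 c2@3, authorship ......
After op 5 (insert('g')): buffer="rgbcgfih" (len 8), cursors c1@2 c2@5, authorship .1..2...
After op 6 (delete): buffer="rbcfih" (len 6), cursors c1@1 c2@3, authorship ......

Answer: 1 3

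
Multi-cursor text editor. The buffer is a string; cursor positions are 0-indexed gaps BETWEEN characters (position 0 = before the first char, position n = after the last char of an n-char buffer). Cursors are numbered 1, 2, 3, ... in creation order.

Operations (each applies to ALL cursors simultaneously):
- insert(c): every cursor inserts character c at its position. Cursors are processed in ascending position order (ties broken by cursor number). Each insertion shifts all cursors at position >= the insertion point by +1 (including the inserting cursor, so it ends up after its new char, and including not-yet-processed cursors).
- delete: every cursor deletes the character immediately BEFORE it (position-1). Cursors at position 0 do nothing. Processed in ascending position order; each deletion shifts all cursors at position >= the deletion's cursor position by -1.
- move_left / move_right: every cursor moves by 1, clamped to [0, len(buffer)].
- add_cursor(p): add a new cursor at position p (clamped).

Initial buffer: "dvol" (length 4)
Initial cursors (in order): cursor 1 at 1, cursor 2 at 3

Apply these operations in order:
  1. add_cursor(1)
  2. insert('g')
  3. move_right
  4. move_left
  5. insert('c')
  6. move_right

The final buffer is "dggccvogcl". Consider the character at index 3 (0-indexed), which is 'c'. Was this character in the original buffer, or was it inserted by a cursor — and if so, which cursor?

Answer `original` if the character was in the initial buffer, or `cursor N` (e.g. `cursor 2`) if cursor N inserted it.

After op 1 (add_cursor(1)): buffer="dvol" (len 4), cursors c1@1 c3@1 c2@3, authorship ....
After op 2 (insert('g')): buffer="dggvogl" (len 7), cursors c1@3 c3@3 c2@6, authorship .13..2.
After op 3 (move_right): buffer="dggvogl" (len 7), cursors c1@4 c3@4 c2@7, authorship .13..2.
After op 4 (move_left): buffer="dggvogl" (len 7), cursors c1@3 c3@3 c2@6, authorship .13..2.
After op 5 (insert('c')): buffer="dggccvogcl" (len 10), cursors c1@5 c3@5 c2@9, authorship .1313..22.
After op 6 (move_right): buffer="dggccvogcl" (len 10), cursors c1@6 c3@6 c2@10, authorship .1313..22.
Authorship (.=original, N=cursor N): . 1 3 1 3 . . 2 2 .
Index 3: author = 1

Answer: cursor 1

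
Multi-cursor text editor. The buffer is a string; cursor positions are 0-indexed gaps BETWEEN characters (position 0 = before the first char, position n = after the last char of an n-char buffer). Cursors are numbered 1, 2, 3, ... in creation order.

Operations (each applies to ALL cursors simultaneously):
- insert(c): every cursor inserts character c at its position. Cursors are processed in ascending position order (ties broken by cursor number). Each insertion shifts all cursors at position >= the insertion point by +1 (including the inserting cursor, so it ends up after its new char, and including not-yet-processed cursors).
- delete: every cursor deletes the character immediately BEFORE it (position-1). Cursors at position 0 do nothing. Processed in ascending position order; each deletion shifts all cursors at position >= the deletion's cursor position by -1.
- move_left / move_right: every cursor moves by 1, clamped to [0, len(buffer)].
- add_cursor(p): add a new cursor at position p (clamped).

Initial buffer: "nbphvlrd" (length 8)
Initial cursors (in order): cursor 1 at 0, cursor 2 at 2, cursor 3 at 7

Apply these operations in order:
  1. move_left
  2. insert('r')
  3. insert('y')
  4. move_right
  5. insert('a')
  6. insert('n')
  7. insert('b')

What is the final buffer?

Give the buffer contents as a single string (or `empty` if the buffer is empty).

Answer: rynanbrybanbphvlryranbd

Derivation:
After op 1 (move_left): buffer="nbphvlrd" (len 8), cursors c1@0 c2@1 c3@6, authorship ........
After op 2 (insert('r')): buffer="rnrbphvlrrd" (len 11), cursors c1@1 c2@3 c3@9, authorship 1.2.....3..
After op 3 (insert('y')): buffer="rynrybphvlryrd" (len 14), cursors c1@2 c2@5 c3@12, authorship 11.22.....33..
After op 4 (move_right): buffer="rynrybphvlryrd" (len 14), cursors c1@3 c2@6 c3@13, authorship 11.22.....33..
After op 5 (insert('a')): buffer="rynarybaphvlryrad" (len 17), cursors c1@4 c2@8 c3@16, authorship 11.122.2....33.3.
After op 6 (insert('n')): buffer="rynanrybanphvlryrand" (len 20), cursors c1@5 c2@10 c3@19, authorship 11.1122.22....33.33.
After op 7 (insert('b')): buffer="rynanbrybanbphvlryranbd" (len 23), cursors c1@6 c2@12 c3@22, authorship 11.11122.222....33.333.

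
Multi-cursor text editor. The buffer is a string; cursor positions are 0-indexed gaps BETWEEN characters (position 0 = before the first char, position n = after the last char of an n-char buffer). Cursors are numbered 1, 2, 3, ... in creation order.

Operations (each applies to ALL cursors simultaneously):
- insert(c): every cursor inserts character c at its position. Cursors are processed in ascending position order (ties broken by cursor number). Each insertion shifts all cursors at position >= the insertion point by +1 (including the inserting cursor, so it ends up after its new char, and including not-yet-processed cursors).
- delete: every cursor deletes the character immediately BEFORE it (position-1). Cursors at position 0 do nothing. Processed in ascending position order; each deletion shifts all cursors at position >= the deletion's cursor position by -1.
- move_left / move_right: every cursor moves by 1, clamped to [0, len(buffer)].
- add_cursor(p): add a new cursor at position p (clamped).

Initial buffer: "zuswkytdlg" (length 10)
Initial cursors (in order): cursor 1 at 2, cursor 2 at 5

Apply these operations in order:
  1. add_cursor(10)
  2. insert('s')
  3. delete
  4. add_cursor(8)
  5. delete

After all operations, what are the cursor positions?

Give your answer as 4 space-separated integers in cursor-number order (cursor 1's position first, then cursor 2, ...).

Answer: 1 3 6 5

Derivation:
After op 1 (add_cursor(10)): buffer="zuswkytdlg" (len 10), cursors c1@2 c2@5 c3@10, authorship ..........
After op 2 (insert('s')): buffer="zusswksytdlgs" (len 13), cursors c1@3 c2@7 c3@13, authorship ..1...2.....3
After op 3 (delete): buffer="zuswkytdlg" (len 10), cursors c1@2 c2@5 c3@10, authorship ..........
After op 4 (add_cursor(8)): buffer="zuswkytdlg" (len 10), cursors c1@2 c2@5 c4@8 c3@10, authorship ..........
After op 5 (delete): buffer="zswytl" (len 6), cursors c1@1 c2@3 c4@5 c3@6, authorship ......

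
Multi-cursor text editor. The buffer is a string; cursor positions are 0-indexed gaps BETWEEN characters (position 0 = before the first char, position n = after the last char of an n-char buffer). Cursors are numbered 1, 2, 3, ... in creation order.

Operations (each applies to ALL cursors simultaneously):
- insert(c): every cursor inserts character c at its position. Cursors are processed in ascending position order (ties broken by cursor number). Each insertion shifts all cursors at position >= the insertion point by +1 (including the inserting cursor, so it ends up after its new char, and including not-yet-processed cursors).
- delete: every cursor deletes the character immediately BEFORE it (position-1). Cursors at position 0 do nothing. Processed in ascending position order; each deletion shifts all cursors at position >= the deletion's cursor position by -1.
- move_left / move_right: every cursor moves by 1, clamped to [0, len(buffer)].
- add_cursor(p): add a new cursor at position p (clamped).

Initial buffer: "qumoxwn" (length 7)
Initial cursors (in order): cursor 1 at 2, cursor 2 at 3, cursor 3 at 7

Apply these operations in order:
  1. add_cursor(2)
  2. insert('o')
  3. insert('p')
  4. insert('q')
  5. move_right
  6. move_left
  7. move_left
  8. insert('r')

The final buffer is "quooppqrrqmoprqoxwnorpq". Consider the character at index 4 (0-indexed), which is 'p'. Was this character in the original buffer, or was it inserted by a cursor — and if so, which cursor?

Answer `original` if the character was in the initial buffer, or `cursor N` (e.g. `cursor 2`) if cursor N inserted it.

After op 1 (add_cursor(2)): buffer="qumoxwn" (len 7), cursors c1@2 c4@2 c2@3 c3@7, authorship .......
After op 2 (insert('o')): buffer="quoomooxwno" (len 11), cursors c1@4 c4@4 c2@6 c3@11, authorship ..14.2....3
After op 3 (insert('p')): buffer="quooppmopoxwnop" (len 15), cursors c1@6 c4@6 c2@9 c3@15, authorship ..1414.22....33
After op 4 (insert('q')): buffer="quooppqqmopqoxwnopq" (len 19), cursors c1@8 c4@8 c2@12 c3@19, authorship ..141414.222....333
After op 5 (move_right): buffer="quooppqqmopqoxwnopq" (len 19), cursors c1@9 c4@9 c2@13 c3@19, authorship ..141414.222....333
After op 6 (move_left): buffer="quooppqqmopqoxwnopq" (len 19), cursors c1@8 c4@8 c2@12 c3@18, authorship ..141414.222....333
After op 7 (move_left): buffer="quooppqqmopqoxwnopq" (len 19), cursors c1@7 c4@7 c2@11 c3@17, authorship ..141414.222....333
After op 8 (insert('r')): buffer="quooppqrrqmoprqoxwnorpq" (len 23), cursors c1@9 c4@9 c2@14 c3@21, authorship ..14141144.2222....3333
Authorship (.=original, N=cursor N): . . 1 4 1 4 1 1 4 4 . 2 2 2 2 . . . . 3 3 3 3
Index 4: author = 1

Answer: cursor 1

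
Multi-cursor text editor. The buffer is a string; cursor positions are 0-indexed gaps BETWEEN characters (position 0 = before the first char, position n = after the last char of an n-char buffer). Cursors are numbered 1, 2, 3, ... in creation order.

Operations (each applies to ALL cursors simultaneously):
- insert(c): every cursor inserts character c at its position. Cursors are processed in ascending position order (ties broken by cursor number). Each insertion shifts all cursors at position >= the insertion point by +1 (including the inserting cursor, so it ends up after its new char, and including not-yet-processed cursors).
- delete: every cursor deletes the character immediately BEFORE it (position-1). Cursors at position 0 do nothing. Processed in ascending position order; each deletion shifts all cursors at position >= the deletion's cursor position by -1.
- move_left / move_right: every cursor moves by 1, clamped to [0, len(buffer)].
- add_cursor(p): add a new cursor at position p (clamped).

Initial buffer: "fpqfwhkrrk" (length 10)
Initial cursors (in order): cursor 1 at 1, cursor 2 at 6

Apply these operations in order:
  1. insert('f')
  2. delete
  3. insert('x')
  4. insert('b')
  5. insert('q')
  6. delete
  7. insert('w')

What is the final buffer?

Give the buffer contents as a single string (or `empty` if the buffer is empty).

After op 1 (insert('f')): buffer="ffpqfwhfkrrk" (len 12), cursors c1@2 c2@8, authorship .1.....2....
After op 2 (delete): buffer="fpqfwhkrrk" (len 10), cursors c1@1 c2@6, authorship ..........
After op 3 (insert('x')): buffer="fxpqfwhxkrrk" (len 12), cursors c1@2 c2@8, authorship .1.....2....
After op 4 (insert('b')): buffer="fxbpqfwhxbkrrk" (len 14), cursors c1@3 c2@10, authorship .11.....22....
After op 5 (insert('q')): buffer="fxbqpqfwhxbqkrrk" (len 16), cursors c1@4 c2@12, authorship .111.....222....
After op 6 (delete): buffer="fxbpqfwhxbkrrk" (len 14), cursors c1@3 c2@10, authorship .11.....22....
After op 7 (insert('w')): buffer="fxbwpqfwhxbwkrrk" (len 16), cursors c1@4 c2@12, authorship .111.....222....

Answer: fxbwpqfwhxbwkrrk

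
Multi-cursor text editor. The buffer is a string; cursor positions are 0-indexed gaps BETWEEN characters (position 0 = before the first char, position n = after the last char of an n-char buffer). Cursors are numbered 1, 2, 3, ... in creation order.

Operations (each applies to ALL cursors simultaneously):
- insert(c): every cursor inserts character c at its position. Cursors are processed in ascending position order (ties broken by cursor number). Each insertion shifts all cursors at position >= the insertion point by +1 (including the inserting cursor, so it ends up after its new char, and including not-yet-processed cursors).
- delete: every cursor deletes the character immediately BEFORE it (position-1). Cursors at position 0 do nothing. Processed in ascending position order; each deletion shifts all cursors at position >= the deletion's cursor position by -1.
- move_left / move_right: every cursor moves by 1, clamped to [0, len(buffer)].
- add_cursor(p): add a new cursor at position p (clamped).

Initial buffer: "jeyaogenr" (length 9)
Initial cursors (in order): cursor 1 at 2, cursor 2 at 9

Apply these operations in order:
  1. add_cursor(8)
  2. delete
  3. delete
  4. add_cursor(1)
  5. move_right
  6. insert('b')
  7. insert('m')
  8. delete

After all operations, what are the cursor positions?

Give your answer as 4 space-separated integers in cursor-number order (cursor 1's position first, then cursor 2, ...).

Answer: 2 7 7 4

Derivation:
After op 1 (add_cursor(8)): buffer="jeyaogenr" (len 9), cursors c1@2 c3@8 c2@9, authorship .........
After op 2 (delete): buffer="jyaoge" (len 6), cursors c1@1 c2@6 c3@6, authorship ......
After op 3 (delete): buffer="yao" (len 3), cursors c1@0 c2@3 c3@3, authorship ...
After op 4 (add_cursor(1)): buffer="yao" (len 3), cursors c1@0 c4@1 c2@3 c3@3, authorship ...
After op 5 (move_right): buffer="yao" (len 3), cursors c1@1 c4@2 c2@3 c3@3, authorship ...
After op 6 (insert('b')): buffer="ybabobb" (len 7), cursors c1@2 c4@4 c2@7 c3@7, authorship .1.4.23
After op 7 (insert('m')): buffer="ybmabmobbmm" (len 11), cursors c1@3 c4@6 c2@11 c3@11, authorship .11.44.2323
After op 8 (delete): buffer="ybabobb" (len 7), cursors c1@2 c4@4 c2@7 c3@7, authorship .1.4.23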